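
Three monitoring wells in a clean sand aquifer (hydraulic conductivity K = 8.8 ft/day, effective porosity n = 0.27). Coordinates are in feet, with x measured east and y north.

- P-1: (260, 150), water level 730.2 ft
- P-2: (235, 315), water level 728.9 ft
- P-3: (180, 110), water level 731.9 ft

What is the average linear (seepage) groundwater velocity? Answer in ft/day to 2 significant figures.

0.62 ft/day

Taking P-1 as reference: P-2−P-1 = (-25, 165, -1.3); P-3−P-1 = (-80, -40, +1.7).
Determinant of the coordinate differences = (-25)·(-40) − (-80)·165 = 14200.
∂h/∂x = [(-1.3)·(-40) − (+1.7)·165] / 14200 = -0.01609
∂h/∂y = [(-25)·(+1.7) − (-80)·(-1.3)] / 14200 = -0.01032
|∇h| = √(-0.01609² + -0.01032²) = 0.01912
Seepage velocity v = K·i/n = 8.8 × 0.01912 / 0.27 = 0.6232 ft/day.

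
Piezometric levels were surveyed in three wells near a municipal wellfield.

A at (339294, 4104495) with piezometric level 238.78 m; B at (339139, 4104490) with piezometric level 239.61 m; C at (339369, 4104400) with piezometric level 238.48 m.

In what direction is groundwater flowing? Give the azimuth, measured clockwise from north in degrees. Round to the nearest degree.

079°

With h = a·x + b·y + c and A as origin, the differences give:
  (-155)·a + (-5)·b = +0.83
  75·a + (-95)·b = -0.30
Eliminate b (×(-95) and ×(-5), subtract): 15100·a = -80.350 → a = ∂h/∂x = -0.005321
Back-substitute: b = ∂h/∂y = -0.001043.
Flow direction (−∇h) has components (+0.005321 E, +0.001043 N).
Azimuth = atan2(E, N) = atan2(+0.005321, +0.001043) = 78.9° ≈ 079°.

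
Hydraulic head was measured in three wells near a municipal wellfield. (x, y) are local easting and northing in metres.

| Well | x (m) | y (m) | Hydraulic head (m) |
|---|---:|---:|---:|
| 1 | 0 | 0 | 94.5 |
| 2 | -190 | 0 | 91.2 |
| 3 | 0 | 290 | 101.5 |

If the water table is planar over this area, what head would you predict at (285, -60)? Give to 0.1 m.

∂h/∂x = (91.2 − 94.5) / (-190 − 0) = +0.01737
∂h/∂y = (101.5 − 94.5) / (290 − 0) = +0.02414
h(285, -60) = 94.5 + (+0.01737)·(285) + (+0.02414)·(-60) = 94.5 +4.950 -1.448 = 98.002 m.

98.0 m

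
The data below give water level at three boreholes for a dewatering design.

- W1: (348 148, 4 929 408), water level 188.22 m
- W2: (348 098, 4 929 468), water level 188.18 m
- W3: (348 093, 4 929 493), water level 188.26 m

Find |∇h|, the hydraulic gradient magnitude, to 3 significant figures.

0.00754

With h = a·x + b·y + c and W1 as origin, the differences give:
  (-50)·a + 60·b = -0.04
  (-55)·a + 85·b = +0.04
Eliminate b (×85 and ×60, subtract): -950·a = -5.800 → a = ∂h/∂x = +0.006105
Back-substitute: b = ∂h/∂y = +0.004421.
|∇h| = √(0.006105² + 0.004421²) = 0.007538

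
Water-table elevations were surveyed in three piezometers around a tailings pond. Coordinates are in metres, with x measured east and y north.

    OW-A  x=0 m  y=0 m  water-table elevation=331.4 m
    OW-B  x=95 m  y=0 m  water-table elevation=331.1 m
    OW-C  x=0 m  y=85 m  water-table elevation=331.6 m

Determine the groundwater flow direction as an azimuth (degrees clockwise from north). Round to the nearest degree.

∂h/∂x = (331.1 − 331.4) / (95 − 0) = -0.003158
∂h/∂y = (331.6 − 331.4) / (85 − 0) = +0.002353
Flow direction (−∇h) has components (+0.003158 E, -0.002353 N).
Azimuth = atan2(E, N) = atan2(+0.003158, -0.002353) = 126.7° ≈ 127°.

127°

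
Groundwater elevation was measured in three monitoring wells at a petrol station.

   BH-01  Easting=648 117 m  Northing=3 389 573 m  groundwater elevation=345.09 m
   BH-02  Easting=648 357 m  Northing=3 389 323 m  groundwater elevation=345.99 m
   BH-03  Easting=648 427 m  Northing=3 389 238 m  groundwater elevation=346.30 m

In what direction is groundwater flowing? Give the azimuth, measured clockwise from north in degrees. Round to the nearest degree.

Three-point gradient (reference BH-01): Δ to BH-02 = (240, -250, +0.90), Δ to BH-03 = (310, -335, +1.21).
∂h/∂x = -0.0003448, ∂h/∂y = -0.003931 (det = -2900).
Flow direction (−∇h) has components (+0.0003448 E, +0.003931 N).
Azimuth = atan2(E, N) = atan2(+0.0003448, +0.003931) = 5.0° ≈ 005°.

005°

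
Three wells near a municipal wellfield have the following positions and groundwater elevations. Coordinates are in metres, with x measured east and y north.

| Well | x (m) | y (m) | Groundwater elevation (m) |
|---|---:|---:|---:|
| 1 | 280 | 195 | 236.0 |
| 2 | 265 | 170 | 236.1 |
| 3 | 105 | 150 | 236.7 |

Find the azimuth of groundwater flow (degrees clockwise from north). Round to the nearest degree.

062°

Differences from 1: to 2 (Δx, Δy, Δh) = (-15, -25, +0.1); to 3 = (-175, -45, +0.7).
Solve a·Δx + b·Δy = Δh: det = (-15)·(-45) − (-175)·(-25) = -3700.
∂h/∂x = [(+0.1)·(-45) − (+0.7)·(-25)] / -3700 = -0.003514
∂h/∂y = [(-15)·(+0.7) − (-175)·(+0.1)] / -3700 = -0.001892
Flow direction (−∇h) has components (+0.003514 E, +0.001892 N).
Azimuth = atan2(E, N) = atan2(+0.003514, +0.001892) = 61.7° ≈ 062°.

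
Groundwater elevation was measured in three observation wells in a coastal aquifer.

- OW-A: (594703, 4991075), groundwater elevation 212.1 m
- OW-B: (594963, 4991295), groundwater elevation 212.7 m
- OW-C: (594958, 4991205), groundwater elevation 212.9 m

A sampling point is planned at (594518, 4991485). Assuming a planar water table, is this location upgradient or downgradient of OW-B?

With h = a·x + b·y + c and OW-A as origin, the differences give:
  260·a + 220·b = +0.6
  255·a + 130·b = +0.8
Eliminate b (×130 and ×220, subtract): -22300·a = -98.00 → a = ∂h/∂x = +0.004395
Back-substitute: b = ∂h/∂y = -0.002466.
Head at (594518, 4991485) = 212.1 + (+0.004395)·(-185) + (-0.002466)·(410) = 210.28 m.
That is lower than the 212.7 m at OW-B, so the point is downgradient.

downgradient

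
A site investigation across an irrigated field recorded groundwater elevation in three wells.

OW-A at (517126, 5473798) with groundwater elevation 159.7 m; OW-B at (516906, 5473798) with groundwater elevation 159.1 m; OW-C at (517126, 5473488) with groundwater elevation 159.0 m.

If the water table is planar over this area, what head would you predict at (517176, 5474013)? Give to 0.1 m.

160.3 m

∂h/∂x = (159.1 − 159.7) / (516906 − 517126) = +0.002727
∂h/∂y = (159.0 − 159.7) / (5473488 − 5473798) = +0.002258
h(517176, 5474013) = 159.7 + (+0.002727)·(50) + (+0.002258)·(215) = 159.7 +0.136 +0.485 = 160.322 m.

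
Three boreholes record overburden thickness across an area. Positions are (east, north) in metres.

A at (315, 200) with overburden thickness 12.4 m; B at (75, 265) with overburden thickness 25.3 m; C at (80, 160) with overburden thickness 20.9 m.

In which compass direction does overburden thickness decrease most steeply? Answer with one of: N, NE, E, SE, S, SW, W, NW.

With d = a·x + b·y + c and A as origin, the differences give:
  (-240)·a + 65·b = +12.9
  (-235)·a + (-40)·b = +8.5
Eliminate b (×(-40) and ×65, subtract): 24875·a = -1068.50 → a = ∂d/∂x = -0.04295
Back-substitute: b = ∂d/∂y = +0.03986.
Steepest decrease is along −∇f = (+0.04295 E, -0.03986 N) → southeast.

SE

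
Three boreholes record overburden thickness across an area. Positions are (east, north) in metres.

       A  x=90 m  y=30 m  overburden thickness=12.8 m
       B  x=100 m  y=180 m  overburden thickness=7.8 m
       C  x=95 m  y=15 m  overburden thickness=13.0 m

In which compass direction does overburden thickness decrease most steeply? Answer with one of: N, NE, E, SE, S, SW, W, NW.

With d = a·x + b·y + c and A as origin, the differences give:
  10·a + 150·b = -5.0
  5·a + (-15)·b = +0.2
Eliminate b (×(-15) and ×150, subtract): -900·a = 45.00 → a = ∂d/∂x = -0.05000
Back-substitute: b = ∂d/∂y = -0.03000.
Steepest decrease is along −∇f = (+0.05000 E, +0.03000 N) → northeast.

NE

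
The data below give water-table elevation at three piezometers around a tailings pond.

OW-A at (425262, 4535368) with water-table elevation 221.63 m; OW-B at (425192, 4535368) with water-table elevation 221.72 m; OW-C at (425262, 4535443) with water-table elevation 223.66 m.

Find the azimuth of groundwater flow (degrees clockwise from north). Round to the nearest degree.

∂h/∂x = (221.72 − 221.63) / (425192 − 425262) = -0.001286
∂h/∂y = (223.66 − 221.63) / (4535443 − 4535368) = +0.02707
Flow direction (−∇h) has components (+0.001286 E, -0.02707 N).
Azimuth = atan2(E, N) = atan2(+0.001286, -0.02707) = 177.3° ≈ 177°.

177°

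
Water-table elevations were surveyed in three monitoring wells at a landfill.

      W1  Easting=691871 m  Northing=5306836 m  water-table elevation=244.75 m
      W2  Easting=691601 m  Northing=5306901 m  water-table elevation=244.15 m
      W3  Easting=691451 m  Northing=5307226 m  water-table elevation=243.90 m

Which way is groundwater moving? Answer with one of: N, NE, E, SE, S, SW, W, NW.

W

With h = a·x + b·y + c and W1 as origin, the differences give:
  (-270)·a + 65·b = -0.60
  (-420)·a + 390·b = -0.85
Eliminate b (×390 and ×65, subtract): -78000·a = -178.750 → a = ∂h/∂x = +0.002292
Back-substitute: b = ∂h/∂y = +0.0002885.
Flow = −∇h = (-0.002292 east, -0.0002885 north), which points west.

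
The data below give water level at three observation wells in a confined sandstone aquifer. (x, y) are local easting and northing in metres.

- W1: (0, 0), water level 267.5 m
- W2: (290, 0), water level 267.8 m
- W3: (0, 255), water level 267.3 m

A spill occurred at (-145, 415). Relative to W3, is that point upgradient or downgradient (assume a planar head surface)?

downgradient

∂h/∂x = (267.8 − 267.5) / (290 − 0) = +0.001034
∂h/∂y = (267.3 − 267.5) / (255 − 0) = -0.0007843
Head at (-145, 415) = 267.5 + (+0.001034)·(-145) + (-0.0007843)·(415) = 267.02 m.
That is lower than the 267.3 m at W3, so the point is downgradient.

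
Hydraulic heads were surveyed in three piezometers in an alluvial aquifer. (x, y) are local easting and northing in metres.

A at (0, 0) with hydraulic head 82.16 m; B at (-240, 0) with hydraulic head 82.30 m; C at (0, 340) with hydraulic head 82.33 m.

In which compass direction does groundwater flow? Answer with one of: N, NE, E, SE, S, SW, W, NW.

SE

∂h/∂x = (82.30 − 82.16) / (-240 − 0) = -0.0005833
∂h/∂y = (82.33 − 82.16) / (340 − 0) = +0.0005000
Flow = −∇h = (+0.0005833 east, -0.0005000 north), which points southeast.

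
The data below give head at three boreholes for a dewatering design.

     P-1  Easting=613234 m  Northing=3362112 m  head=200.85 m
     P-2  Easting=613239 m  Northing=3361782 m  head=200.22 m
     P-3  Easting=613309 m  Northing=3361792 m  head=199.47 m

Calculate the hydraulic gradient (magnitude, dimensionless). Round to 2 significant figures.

Three-point gradient (reference P-1): Δ to P-2 = (5, -330, -0.63), Δ to P-3 = (75, -320, -1.38).
∂h/∂x = -0.01096, ∂h/∂y = +0.001743 (det = 23150).
|∇h| = √(-0.01096² + 0.001743²) = 0.0111

0.011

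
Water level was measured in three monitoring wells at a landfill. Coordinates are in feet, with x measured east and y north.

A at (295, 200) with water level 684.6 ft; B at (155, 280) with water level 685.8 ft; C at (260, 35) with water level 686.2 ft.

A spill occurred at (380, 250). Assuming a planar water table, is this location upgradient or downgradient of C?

downgradient

With h = a·x + b·y + c and A as origin, the differences give:
  (-140)·a + 80·b = +1.2
  (-35)·a + (-165)·b = +1.6
Eliminate b (×(-165) and ×80, subtract): 25900·a = -326.00 → a = ∂h/∂x = -0.01259
Back-substitute: b = ∂h/∂y = -0.007027.
Head at (380, 250) = 684.6 + (-0.01259)·(85) + (-0.007027)·(50) = 683.18 ft.
That is lower than the 686.2 ft at C, so the point is downgradient.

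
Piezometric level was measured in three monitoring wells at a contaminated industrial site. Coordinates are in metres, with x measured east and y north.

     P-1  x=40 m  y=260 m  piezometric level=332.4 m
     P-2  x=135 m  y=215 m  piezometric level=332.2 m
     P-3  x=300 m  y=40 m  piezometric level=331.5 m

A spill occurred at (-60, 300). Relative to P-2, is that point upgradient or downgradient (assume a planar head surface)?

upgradient

Differences from P-1: to P-2 (Δx, Δy, Δh) = (95, -45, -0.2); to P-3 = (260, -220, -0.9).
Determinant of the coordinate differences = 95·(-220) − 260·(-45) = -9200.
∂h/∂x = [(-0.2)·(-220) − (-0.9)·(-45)] / -9200 = -0.0003804
∂h/∂y = [95·(-0.9) − 260·(-0.2)] / -9200 = +0.003641
Head at (-60, 300) = 332.4 + (-0.0003804)·(-100) + (+0.003641)·(40) = 332.58 m.
That is higher than the 332.2 m at P-2, so the point is upgradient.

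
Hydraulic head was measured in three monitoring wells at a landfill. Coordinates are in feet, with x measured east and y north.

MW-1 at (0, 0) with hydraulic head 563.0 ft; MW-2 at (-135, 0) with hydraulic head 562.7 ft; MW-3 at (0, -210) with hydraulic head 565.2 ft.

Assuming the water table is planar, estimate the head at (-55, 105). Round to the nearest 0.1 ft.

561.8 ft

∂h/∂x = (562.7 − 563.0) / (-135 − 0) = +0.002222
∂h/∂y = (565.2 − 563.0) / (-210 − 0) = -0.01048
h(-55, 105) = 563.0 + (+0.002222)·(-55) + (-0.01048)·(105) = 563.0 -0.122 -1.100 = 561.778 ft.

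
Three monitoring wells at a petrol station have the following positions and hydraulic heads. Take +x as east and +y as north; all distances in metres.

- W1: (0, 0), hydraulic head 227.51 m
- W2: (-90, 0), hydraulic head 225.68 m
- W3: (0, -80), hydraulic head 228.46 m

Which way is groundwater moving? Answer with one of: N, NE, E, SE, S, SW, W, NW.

NW

∂h/∂x = (225.68 − 227.51) / (-90 − 0) = +0.02033
∂h/∂y = (228.46 − 227.51) / (-80 − 0) = -0.01188
Flow = −∇h = (-0.02033 east, +0.01188 north), which points northwest.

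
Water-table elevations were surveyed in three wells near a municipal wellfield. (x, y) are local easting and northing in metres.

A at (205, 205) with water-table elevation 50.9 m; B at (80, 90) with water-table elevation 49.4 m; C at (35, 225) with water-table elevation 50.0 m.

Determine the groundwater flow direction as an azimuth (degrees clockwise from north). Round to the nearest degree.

223°

Differences from A: to B (Δx, Δy, Δh) = (-125, -115, -1.5); to C = (-170, 20, -0.9).
Solve a·Δx + b·Δy = Δh: det = (-125)·20 − (-170)·(-115) = -22050.
∂h/∂x = [(-1.5)·20 − (-0.9)·(-115)] / -22050 = +0.006054
∂h/∂y = [(-125)·(-0.9) − (-170)·(-1.5)] / -22050 = +0.006463
Flow direction (−∇h) has components (-0.006054 E, -0.006463 N).
Azimuth = atan2(E, N) = atan2(-0.006054, -0.006463) = 223.1° ≈ 223°.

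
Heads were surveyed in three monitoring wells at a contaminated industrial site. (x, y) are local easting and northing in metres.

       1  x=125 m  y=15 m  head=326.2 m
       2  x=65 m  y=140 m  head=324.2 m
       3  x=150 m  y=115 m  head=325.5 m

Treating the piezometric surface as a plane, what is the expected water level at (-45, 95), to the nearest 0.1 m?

Taking 1 as reference: 2−1 = (-60, 125, -2.0); 3−1 = (25, 100, -0.7).
Determinant of the coordinate differences = (-60)·100 − 25·125 = -9125.
∂h/∂x = [(-2.0)·100 − (-0.7)·125] / -9125 = +0.01233
∂h/∂y = [(-60)·(-0.7) − 25·(-2.0)] / -9125 = -0.01008
h(-45, 95) = 326.2 + (+0.01233)·(-170) + (-0.01008)·(80) = 326.2 -2.096 -0.807 = 323.298 m.

323.3 m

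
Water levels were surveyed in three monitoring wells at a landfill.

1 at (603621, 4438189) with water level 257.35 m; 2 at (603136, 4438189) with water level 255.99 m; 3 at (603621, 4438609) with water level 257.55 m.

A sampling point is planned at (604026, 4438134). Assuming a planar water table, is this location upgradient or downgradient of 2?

∂h/∂x = (255.99 − 257.35) / (603136 − 603621) = +0.002804
∂h/∂y = (257.55 − 257.35) / (4438609 − 4438189) = +0.0004762
Head at (604026, 4438134) = 257.35 + (+0.002804)·(405) + (+0.0004762)·(-55) = 258.46 m.
That is higher than the 255.99 m at 2, so the point is upgradient.

upgradient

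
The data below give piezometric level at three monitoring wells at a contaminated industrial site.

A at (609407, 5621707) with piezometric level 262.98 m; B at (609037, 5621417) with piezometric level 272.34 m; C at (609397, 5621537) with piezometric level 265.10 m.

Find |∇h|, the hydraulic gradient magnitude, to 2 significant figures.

0.020

With h = a·x + b·y + c and A as origin, the differences give:
  (-370)·a + (-290)·b = +9.36
  (-10)·a + (-170)·b = +2.12
Eliminate b (×(-170) and ×(-290), subtract): 60000·a = -976.400 → a = ∂h/∂x = -0.01627
Back-substitute: b = ∂h/∂y = -0.01151.
|∇h| = √(-0.01627² + -0.01151²) = 0.01993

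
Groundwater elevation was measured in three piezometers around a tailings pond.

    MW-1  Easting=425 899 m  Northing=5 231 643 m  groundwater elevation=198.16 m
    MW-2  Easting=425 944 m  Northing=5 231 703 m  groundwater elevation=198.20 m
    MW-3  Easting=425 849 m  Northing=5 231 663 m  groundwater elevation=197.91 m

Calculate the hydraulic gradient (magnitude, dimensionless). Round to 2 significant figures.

0.0047

Differences from MW-1: to MW-2 (Δx, Δy, Δh) = (45, 60, +0.04); to MW-3 = (-50, 20, -0.25).
Determinant of the coordinate differences = 45·20 − (-50)·60 = 3900.
∂h/∂x = [(+0.04)·20 − (-0.25)·60] / 3900 = +0.004051
∂h/∂y = [45·(-0.25) − (-50)·(+0.04)] / 3900 = -0.002372
|∇h| = √(0.004051² + -0.002372²) = 0.004694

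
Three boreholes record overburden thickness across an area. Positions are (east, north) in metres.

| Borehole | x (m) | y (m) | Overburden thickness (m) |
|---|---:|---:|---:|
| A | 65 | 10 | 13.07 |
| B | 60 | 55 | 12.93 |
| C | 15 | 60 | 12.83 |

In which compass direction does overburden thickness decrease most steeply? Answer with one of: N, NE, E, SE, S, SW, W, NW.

Differences from A: to B (Δx, Δy, Δh) = (-5, 45, -0.14); to C = (-50, 50, -0.24).
Determinant of the coordinate differences = (-5)·50 − (-50)·45 = 2000.
∂d/∂x = [(-0.14)·50 − (-0.24)·45] / 2000 = +0.001900
∂d/∂y = [(-5)·(-0.24) − (-50)·(-0.14)] / 2000 = -0.002900
Steepest decrease is along −∇f = (-0.001900 E, +0.002900 N) → northwest.

NW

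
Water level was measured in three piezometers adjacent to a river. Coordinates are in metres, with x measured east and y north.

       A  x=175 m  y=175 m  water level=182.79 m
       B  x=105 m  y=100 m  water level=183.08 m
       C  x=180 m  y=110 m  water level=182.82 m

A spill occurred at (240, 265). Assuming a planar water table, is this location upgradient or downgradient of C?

Taking A as reference: B−A = (-70, -75, +0.29); C−A = (5, -65, +0.03).
Solve a·Δx + b·Δy = Δh: det = (-70)·(-65) − 5·(-75) = 4925.
∂h/∂x = [(+0.29)·(-65) − (+0.03)·(-75)] / 4925 = -0.003371
∂h/∂y = [(-70)·(+0.03) − 5·(+0.29)] / 4925 = -0.0007208
Head at (240, 265) = 182.79 + (-0.003371)·(65) + (-0.0007208)·(90) = 182.51 m.
That is lower than the 182.82 m at C, so the point is downgradient.

downgradient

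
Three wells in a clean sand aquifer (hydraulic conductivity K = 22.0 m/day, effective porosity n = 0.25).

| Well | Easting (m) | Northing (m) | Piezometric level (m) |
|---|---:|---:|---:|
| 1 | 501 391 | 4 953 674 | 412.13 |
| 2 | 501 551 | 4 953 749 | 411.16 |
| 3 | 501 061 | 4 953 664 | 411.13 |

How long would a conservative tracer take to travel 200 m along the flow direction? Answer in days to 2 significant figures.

Three-point gradient (reference 1): Δ to 2 = (160, 75, -0.97), Δ to 3 = (-330, -10, -1.00).
∂h/∂x = +0.003659, ∂h/∂y = -0.02074 (det = 23150).
|∇h| = √(0.003659² + -0.02074²) = 0.02106
Seepage velocity v = K·i/n = 22.0 × 0.02106 / 0.25 = 1.853 m/day.
t = 200 / 1.853 = 107.9 days.

110 days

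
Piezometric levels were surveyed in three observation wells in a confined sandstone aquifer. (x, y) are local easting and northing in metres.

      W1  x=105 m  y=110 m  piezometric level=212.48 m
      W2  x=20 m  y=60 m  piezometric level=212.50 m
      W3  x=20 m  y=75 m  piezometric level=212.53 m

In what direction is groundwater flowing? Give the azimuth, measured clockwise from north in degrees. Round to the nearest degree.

145°

Three-point gradient (reference W1): Δ to W2 = (-85, -50, +0.02), Δ to W3 = (-85, -35, +0.05).
∂h/∂x = -0.001412, ∂h/∂y = +0.002000 (det = -1275).
Flow direction (−∇h) has components (+0.001412 E, -0.002000 N).
Azimuth = atan2(E, N) = atan2(+0.001412, -0.002000) = 144.8° ≈ 145°.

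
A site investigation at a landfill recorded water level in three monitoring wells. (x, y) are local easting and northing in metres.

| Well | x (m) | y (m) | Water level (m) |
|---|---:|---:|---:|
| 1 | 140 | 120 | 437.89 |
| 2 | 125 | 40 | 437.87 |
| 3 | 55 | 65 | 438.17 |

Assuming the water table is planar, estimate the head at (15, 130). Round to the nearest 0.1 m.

438.4 m

Taking 1 as reference: 2−1 = (-15, -80, -0.02); 3−1 = (-85, -55, +0.28).
Determinant of the coordinate differences = (-15)·(-55) − (-85)·(-80) = -5975.
∂h/∂x = [(-0.02)·(-55) − (+0.28)·(-80)] / -5975 = -0.003933
∂h/∂y = [(-15)·(+0.28) − (-85)·(-0.02)] / -5975 = +0.0009874
h(15, 130) = 437.89 + (-0.003933)·(-125) + (+0.0009874)·(10) = 437.89 +0.492 +0.010 = 438.392 m.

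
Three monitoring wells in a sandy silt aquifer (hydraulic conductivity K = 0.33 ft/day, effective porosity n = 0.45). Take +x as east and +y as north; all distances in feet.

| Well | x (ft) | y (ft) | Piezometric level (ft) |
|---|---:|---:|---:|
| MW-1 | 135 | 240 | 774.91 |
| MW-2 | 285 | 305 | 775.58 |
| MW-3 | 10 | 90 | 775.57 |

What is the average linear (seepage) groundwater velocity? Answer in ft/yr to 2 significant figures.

4.3 ft/yr

With h = a·x + b·y + c and MW-1 as origin, the differences give:
  150·a + 65·b = +0.67
  (-125)·a + (-150)·b = +0.66
Eliminate b (×(-150) and ×65, subtract): -14375·a = -143.400 → a = ∂h/∂x = +0.009976
Back-substitute: b = ∂h/∂y = -0.01271.
|∇h| = √(0.009976² + -0.01271²) = 0.01616
Seepage velocity v = K·i/n = 0.33 × 0.01616 / 0.45 = 0.01185 ft/day = 4.328 ft/yr.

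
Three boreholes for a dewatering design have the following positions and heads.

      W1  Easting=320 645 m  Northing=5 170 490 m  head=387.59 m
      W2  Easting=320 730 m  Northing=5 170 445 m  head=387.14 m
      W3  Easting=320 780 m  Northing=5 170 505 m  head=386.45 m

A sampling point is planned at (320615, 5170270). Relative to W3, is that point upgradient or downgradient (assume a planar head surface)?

upgradient

With h = a·x + b·y + c and W1 as origin, the differences give:
  85·a + (-45)·b = -0.45
  135·a + 15·b = -1.14
Eliminate b (×15 and ×(-45), subtract): 7350·a = -58.050 → a = ∂h/∂x = -0.007898
Back-substitute: b = ∂h/∂y = -0.004918.
Head at (320615, 5170270) = 387.59 + (-0.007898)·(-30) + (-0.004918)·(-220) = 388.91 m.
That is higher than the 386.45 m at W3, so the point is upgradient.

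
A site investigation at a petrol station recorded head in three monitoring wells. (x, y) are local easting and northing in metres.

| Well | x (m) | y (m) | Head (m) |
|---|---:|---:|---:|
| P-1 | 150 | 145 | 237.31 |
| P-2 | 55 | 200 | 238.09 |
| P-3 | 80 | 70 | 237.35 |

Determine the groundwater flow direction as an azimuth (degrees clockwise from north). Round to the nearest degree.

With h = a·x + b·y + c and P-1 as origin, the differences give:
  (-95)·a + 55·b = +0.78
  (-70)·a + (-75)·b = +0.04
Eliminate b (×(-75) and ×55, subtract): 10975·a = -60.700 → a = ∂h/∂x = -0.005531
Back-substitute: b = ∂h/∂y = +0.004629.
Flow direction (−∇h) has components (+0.005531 E, -0.004629 N).
Azimuth = atan2(E, N) = atan2(+0.005531, -0.004629) = 129.9° ≈ 130°.

130°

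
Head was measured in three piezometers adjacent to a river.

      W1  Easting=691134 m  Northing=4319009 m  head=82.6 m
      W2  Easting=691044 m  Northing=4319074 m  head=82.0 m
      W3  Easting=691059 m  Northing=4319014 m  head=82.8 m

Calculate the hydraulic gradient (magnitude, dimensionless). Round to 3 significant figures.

0.0147

Taking W1 as reference: W2−W1 = (-90, 65, -0.6); W3−W1 = (-75, 5, +0.2).
Determinant of the coordinate differences = (-90)·5 − (-75)·65 = 4425.
∂h/∂x = [(-0.6)·5 − (+0.2)·65] / 4425 = -0.003616
∂h/∂y = [(-90)·(+0.2) − (-75)·(-0.6)] / 4425 = -0.01424
|∇h| = √(-0.003616² + -0.01424²) = 0.01469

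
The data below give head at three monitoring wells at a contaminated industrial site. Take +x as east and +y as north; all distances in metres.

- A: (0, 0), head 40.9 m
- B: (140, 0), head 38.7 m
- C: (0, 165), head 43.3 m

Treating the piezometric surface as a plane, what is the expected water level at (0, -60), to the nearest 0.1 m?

∂h/∂x = (38.7 − 40.9) / (140 − 0) = -0.01571
∂h/∂y = (43.3 − 40.9) / (165 − 0) = +0.01455
h(0, -60) = 40.9 + (-0.01571)·(0) + (+0.01455)·(-60) = 40.9 -0.000 -0.873 = 40.027 m.

40.0 m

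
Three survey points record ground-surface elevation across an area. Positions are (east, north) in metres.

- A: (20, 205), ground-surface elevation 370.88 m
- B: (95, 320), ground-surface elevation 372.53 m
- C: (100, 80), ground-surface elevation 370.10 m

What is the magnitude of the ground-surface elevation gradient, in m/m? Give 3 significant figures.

0.0120 m/m

Differences from A: to B (Δx, Δy, Δh) = (75, 115, +1.65); to C = (80, -125, -0.78).
Determinant of the coordinate differences = 75·(-125) − 80·115 = -18575.
∂z/∂x = [(+1.65)·(-125) − (-0.78)·115] / -18575 = +0.006275
∂z/∂y = [75·(-0.78) − 80·(+1.65)] / -18575 = +0.01026
|∇f| = √(0.006275² + 0.01026²) = 0.01203 m/m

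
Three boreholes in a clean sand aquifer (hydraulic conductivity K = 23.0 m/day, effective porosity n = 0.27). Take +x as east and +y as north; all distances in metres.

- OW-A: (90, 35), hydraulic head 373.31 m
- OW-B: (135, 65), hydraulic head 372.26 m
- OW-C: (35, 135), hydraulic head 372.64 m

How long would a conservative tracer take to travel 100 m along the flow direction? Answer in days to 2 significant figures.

59 days

Taking OW-A as reference: OW-B−OW-A = (45, 30, -1.05); OW-C−OW-A = (-55, 100, -0.67).
Solve a·Δx + b·Δy = Δh: det = 45·100 − (-55)·30 = 6150.
∂h/∂x = [(-1.05)·100 − (-0.67)·30] / 6150 = -0.01380
∂h/∂y = [45·(-0.67) − (-55)·(-1.05)] / 6150 = -0.01429
|∇h| = √(-0.01380² + -0.01429²) = 0.01987
Seepage velocity v = K·i/n = 23.0 × 0.01987 / 0.27 = 1.693 m/day.
t = 100 / 1.693 = 59.07 days.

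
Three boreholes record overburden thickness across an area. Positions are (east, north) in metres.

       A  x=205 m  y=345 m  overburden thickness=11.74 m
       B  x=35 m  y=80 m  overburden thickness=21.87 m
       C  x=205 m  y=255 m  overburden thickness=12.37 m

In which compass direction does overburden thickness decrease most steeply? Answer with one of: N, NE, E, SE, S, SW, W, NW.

E

Taking A as reference: B−A = (-170, -265, +10.13); C−A = (0, -90, +0.63).
Solve a·Δx + b·Δy = Δd: det = (-170)·(-90) − 0·(-265) = 15300.
∂d/∂x = [(+10.13)·(-90) − (+0.63)·(-265)] / 15300 = -0.04868
∂d/∂y = [(-170)·(+0.63) − 0·(+10.13)] / 15300 = -0.007000
Steepest decrease is along −∇f = (+0.04868 E, +0.007000 N) → east.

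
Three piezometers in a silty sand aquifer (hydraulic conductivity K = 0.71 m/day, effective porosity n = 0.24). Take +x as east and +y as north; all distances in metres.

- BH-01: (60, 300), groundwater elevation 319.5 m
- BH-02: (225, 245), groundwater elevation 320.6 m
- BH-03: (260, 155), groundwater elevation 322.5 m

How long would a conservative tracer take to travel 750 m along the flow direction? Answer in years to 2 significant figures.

Taking BH-01 as reference: BH-02−BH-01 = (165, -55, +1.1); BH-03−BH-01 = (200, -145, +3.0).
Determinant of the coordinate differences = 165·(-145) − 200·(-55) = -12925.
∂h/∂x = [(+1.1)·(-145) − (+3.0)·(-55)] / -12925 = -0.0004255
∂h/∂y = [165·(+3.0) − 200·(+1.1)] / -12925 = -0.02128
|∇h| = √(-0.0004255² + -0.02128²) = 0.02128
Seepage velocity v = K·i/n = 0.71 × 0.02128 / 0.24 = 0.06295 m/day.
t = 750 / 0.06295 = 1.191e+04 days = 32.6 years.

33 years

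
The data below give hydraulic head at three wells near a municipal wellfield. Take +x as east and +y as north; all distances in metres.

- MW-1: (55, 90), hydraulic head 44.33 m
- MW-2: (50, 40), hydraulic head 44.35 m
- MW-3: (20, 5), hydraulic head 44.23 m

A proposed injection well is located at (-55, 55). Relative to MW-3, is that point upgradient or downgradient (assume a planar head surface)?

downgradient

With h = a·x + b·y + c and MW-1 as origin, the differences give:
  (-5)·a + (-50)·b = +0.02
  (-35)·a + (-85)·b = -0.10
Eliminate b (×(-85) and ×(-50), subtract): -1325·a = -6.700 → a = ∂h/∂x = +0.005057
Back-substitute: b = ∂h/∂y = -0.0009057.
Head at (-55, 55) = 44.33 + (+0.005057)·(-110) + (-0.0009057)·(-35) = 43.81 m.
That is lower than the 44.23 m at MW-3, so the point is downgradient.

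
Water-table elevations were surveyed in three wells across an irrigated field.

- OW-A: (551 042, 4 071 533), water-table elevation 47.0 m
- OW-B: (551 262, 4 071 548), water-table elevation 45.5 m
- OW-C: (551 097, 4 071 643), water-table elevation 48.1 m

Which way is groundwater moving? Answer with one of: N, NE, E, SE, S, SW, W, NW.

Differences from OW-A: to OW-B (Δx, Δy, Δh) = (220, 15, -1.5); to OW-C = (55, 110, +1.1).
Solve a·Δx + b·Δy = Δh: det = 220·110 − 55·15 = 23375.
∂h/∂x = [(-1.5)·110 − (+1.1)·15] / 23375 = -0.007765
∂h/∂y = [220·(+1.1) − 55·(-1.5)] / 23375 = +0.01388
Flow = −∇h = (+0.007765 east, -0.01388 north), which points southeast.

SE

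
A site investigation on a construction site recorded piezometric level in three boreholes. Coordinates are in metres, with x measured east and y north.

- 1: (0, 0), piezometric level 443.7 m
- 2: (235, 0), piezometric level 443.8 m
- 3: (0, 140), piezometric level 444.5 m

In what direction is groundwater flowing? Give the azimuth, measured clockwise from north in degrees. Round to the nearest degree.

∂h/∂x = (443.8 − 443.7) / (235 − 0) = +0.0004255
∂h/∂y = (444.5 − 443.7) / (140 − 0) = +0.005714
Flow direction (−∇h) has components (-0.0004255 E, -0.005714 N).
Azimuth = atan2(E, N) = atan2(-0.0004255, -0.005714) = 184.3° ≈ 184°.

184°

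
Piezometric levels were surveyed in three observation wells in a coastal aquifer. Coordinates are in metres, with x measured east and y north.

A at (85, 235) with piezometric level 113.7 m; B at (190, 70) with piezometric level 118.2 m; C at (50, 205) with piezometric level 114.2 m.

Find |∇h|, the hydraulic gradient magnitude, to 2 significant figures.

Differences from A: to B (Δx, Δy, Δh) = (105, -165, +4.5); to C = (-35, -30, +0.5).
Determinant of the coordinate differences = 105·(-30) − (-35)·(-165) = -8925.
∂h/∂x = [(+4.5)·(-30) − (+0.5)·(-165)] / -8925 = +0.005882
∂h/∂y = [105·(+0.5) − (-35)·(+4.5)] / -8925 = -0.02353
|∇h| = √(0.005882² + -0.02353²) = 0.02425

0.024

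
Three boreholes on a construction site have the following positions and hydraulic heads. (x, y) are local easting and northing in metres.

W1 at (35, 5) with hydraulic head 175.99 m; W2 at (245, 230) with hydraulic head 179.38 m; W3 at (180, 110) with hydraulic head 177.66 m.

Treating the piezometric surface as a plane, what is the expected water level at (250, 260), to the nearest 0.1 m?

179.8 m

With h = a·x + b·y + c and W1 as origin, the differences give:
  210·a + 225·b = +3.39
  145·a + 105·b = +1.67
Eliminate b (×105 and ×225, subtract): -10575·a = -19.800 → a = ∂h/∂x = +0.001872
Back-substitute: b = ∂h/∂y = +0.01332.
h(250, 260) = 175.99 + (+0.001872)·(215) + (+0.01332)·(255) = 175.99 +0.403 +3.396 = 179.789 m.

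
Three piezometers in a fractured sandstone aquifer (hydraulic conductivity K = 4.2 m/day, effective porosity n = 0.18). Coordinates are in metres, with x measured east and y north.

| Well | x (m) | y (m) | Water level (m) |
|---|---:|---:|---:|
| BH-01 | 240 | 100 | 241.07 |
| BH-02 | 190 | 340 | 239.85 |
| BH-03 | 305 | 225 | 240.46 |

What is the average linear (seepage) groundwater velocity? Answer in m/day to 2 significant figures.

0.12 m/day

Differences from BH-01: to BH-02 (Δx, Δy, Δh) = (-50, 240, -1.22); to BH-03 = (65, 125, -0.61).
Determinant of the coordinate differences = (-50)·125 − 65·240 = -21850.
∂h/∂x = [(-1.22)·125 − (-0.61)·240] / -21850 = +0.0002792
∂h/∂y = [(-50)·(-0.61) − 65·(-1.22)] / -21850 = -0.005025
|∇h| = √(0.0002792² + -0.005025²) = 0.005033
Seepage velocity v = K·i/n = 4.2 × 0.005033 / 0.18 = 0.1174 m/day.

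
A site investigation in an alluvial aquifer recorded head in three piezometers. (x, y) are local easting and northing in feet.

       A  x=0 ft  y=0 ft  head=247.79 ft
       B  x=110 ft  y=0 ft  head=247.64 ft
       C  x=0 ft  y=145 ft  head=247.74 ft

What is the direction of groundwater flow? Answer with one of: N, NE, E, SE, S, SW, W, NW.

∂h/∂x = (247.64 − 247.79) / (110 − 0) = -0.001364
∂h/∂y = (247.74 − 247.79) / (145 − 0) = -0.0003448
Flow = −∇h = (+0.001364 east, +0.0003448 north), which points east.

E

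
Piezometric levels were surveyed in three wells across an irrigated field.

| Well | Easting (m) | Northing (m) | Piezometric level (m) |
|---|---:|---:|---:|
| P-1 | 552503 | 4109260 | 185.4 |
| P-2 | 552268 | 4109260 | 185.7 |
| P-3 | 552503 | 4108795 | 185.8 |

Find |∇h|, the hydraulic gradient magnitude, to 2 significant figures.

0.0015

∂h/∂x = (185.7 − 185.4) / (552268 − 552503) = -0.001277
∂h/∂y = (185.8 − 185.4) / (4108795 − 4109260) = -0.0008602
|∇h| = √(-0.001277² + -0.0008602²) = 0.00154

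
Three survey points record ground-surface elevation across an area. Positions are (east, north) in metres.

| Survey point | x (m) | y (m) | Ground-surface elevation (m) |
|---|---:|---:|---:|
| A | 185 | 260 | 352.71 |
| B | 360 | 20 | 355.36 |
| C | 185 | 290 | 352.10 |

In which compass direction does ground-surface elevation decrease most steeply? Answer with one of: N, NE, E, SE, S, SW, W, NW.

Taking A as reference: B−A = (175, -240, +2.65); C−A = (0, 30, -0.61).
Determinant of the coordinate differences = 175·30 − 0·(-240) = 5250.
∂z/∂x = [(+2.65)·30 − (-0.61)·(-240)] / 5250 = -0.01274
∂z/∂y = [175·(-0.61) − 0·(+2.65)] / 5250 = -0.02033
Steepest decrease is along −∇f = (+0.01274 E, +0.02033 N) → northeast.

NE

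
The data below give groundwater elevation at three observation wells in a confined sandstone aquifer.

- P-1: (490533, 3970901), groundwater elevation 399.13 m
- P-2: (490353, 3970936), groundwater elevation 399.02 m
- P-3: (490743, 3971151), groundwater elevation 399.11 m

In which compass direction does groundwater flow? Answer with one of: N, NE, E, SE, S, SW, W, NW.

NW

Differences from P-1: to P-2 (Δx, Δy, Δh) = (-180, 35, -0.11); to P-3 = (210, 250, -0.02).
Solve a·Δx + b·Δy = Δh: det = (-180)·250 − 210·35 = -52350.
∂h/∂x = [(-0.11)·250 − (-0.02)·35] / -52350 = +0.0005119
∂h/∂y = [(-180)·(-0.02) − 210·(-0.11)] / -52350 = -0.0005100
Flow = −∇h = (-0.0005119 east, +0.0005100 north), which points northwest.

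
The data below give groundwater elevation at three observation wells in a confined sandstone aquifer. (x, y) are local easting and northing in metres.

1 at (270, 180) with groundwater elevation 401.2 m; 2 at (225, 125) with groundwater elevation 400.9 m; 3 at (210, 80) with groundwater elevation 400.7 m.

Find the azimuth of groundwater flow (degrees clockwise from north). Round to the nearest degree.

209°

Taking 1 as reference: 2−1 = (-45, -55, -0.3); 3−1 = (-60, -100, -0.5).
Solve a·Δx + b·Δy = Δh: det = (-45)·(-100) − (-60)·(-55) = 1200.
∂h/∂x = [(-0.3)·(-100) − (-0.5)·(-55)] / 1200 = +0.002083
∂h/∂y = [(-45)·(-0.5) − (-60)·(-0.3)] / 1200 = +0.003750
Flow direction (−∇h) has components (-0.002083 E, -0.003750 N).
Azimuth = atan2(E, N) = atan2(-0.002083, -0.003750) = 209.1° ≈ 209°.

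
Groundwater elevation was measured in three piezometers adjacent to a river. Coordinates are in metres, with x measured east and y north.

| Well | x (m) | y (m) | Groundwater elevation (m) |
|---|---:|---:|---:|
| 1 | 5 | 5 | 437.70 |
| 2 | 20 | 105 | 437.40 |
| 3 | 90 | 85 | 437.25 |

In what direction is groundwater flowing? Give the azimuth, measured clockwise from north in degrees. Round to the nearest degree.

048°

Differences from 1: to 2 (Δx, Δy, Δh) = (15, 100, -0.30); to 3 = (85, 80, -0.45).
Solve a·Δx + b·Δy = Δh: det = 15·80 − 85·100 = -7300.
∂h/∂x = [(-0.30)·80 − (-0.45)·100] / -7300 = -0.002877
∂h/∂y = [15·(-0.45) − 85·(-0.30)] / -7300 = -0.002568
Flow direction (−∇h) has components (+0.002877 E, +0.002568 N).
Azimuth = atan2(E, N) = atan2(+0.002877, +0.002568) = 48.2° ≈ 048°.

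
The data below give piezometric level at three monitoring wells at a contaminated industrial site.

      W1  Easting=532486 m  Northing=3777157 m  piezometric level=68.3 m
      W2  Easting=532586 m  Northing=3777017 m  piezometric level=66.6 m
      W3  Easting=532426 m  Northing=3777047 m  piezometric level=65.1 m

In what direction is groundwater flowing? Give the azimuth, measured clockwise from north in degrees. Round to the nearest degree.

212°

With h = a·x + b·y + c and W1 as origin, the differences give:
  100·a + (-140)·b = -1.7
  (-60)·a + (-110)·b = -3.2
Eliminate b (×(-110) and ×(-140), subtract): -19400·a = -261.00 → a = ∂h/∂x = +0.01345
Back-substitute: b = ∂h/∂y = +0.02175.
Flow direction (−∇h) has components (-0.01345 E, -0.02175 N).
Azimuth = atan2(E, N) = atan2(-0.01345, -0.02175) = 211.7° ≈ 212°.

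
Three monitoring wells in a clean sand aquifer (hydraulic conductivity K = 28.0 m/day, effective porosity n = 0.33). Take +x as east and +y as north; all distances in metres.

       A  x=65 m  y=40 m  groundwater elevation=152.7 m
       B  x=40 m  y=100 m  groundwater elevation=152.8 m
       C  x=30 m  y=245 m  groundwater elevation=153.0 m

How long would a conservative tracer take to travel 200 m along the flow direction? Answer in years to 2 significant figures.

4.1 years

Differences from A: to B (Δx, Δy, Δh) = (-25, 60, +0.1); to C = (-35, 205, +0.3).
Determinant of the coordinate differences = (-25)·205 − (-35)·60 = -3025.
∂h/∂x = [(+0.1)·205 − (+0.3)·60] / -3025 = -0.0008264
∂h/∂y = [(-25)·(+0.3) − (-35)·(+0.1)] / -3025 = +0.001322
|∇h| = √(-0.0008264² + 0.001322²) = 0.001559
Seepage velocity v = K·i/n = 28.0 × 0.001559 / 0.33 = 0.1323 m/day.
t = 200 / 0.1323 = 1512 days = 4.14 years.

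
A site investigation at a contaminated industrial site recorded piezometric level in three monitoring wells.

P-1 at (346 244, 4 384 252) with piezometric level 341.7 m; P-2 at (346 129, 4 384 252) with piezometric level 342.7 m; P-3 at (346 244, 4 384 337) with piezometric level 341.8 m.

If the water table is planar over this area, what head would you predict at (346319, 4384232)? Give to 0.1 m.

341.0 m

∂h/∂x = (342.7 − 341.7) / (346129 − 346244) = -0.008696
∂h/∂y = (341.8 − 341.7) / (4384337 − 4384252) = +0.001176
h(346319, 4384232) = 341.7 + (-0.008696)·(75) + (+0.001176)·(-20) = 341.7 -0.652 -0.024 = 341.024 m.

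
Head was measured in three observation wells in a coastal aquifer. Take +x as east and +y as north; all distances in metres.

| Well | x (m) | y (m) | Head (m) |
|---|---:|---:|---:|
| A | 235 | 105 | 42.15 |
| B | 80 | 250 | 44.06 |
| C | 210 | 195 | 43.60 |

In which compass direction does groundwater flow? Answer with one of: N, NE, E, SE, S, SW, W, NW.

Differences from A: to B (Δx, Δy, Δh) = (-155, 145, +1.91); to C = (-25, 90, +1.45).
Solve a·Δx + b·Δy = Δh: det = (-155)·90 − (-25)·145 = -10325.
∂h/∂x = [(+1.91)·90 − (+1.45)·145] / -10325 = +0.003714
∂h/∂y = [(-155)·(+1.45) − (-25)·(+1.91)] / -10325 = +0.01714
Flow = −∇h = (-0.003714 east, -0.01714 north), which points south.

S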